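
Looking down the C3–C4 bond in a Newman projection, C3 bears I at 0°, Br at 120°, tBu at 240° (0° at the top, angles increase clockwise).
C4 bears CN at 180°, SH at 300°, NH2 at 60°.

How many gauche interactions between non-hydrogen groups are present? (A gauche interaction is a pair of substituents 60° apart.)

6

Non-H gauche pairs: I(0°)/SH(300°); I(0°)/NH2(60°); Br(120°)/CN(180°); Br(120°)/NH2(60°); tBu(240°)/CN(180°); tBu(240°)/SH(300°) — 6 interactions.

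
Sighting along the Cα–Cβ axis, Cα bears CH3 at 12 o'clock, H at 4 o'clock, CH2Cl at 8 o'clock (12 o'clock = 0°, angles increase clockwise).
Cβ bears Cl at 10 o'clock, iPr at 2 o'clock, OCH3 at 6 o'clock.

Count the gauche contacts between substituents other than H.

4

Non-H gauche pairs: CH3(0°)/Cl(300°); CH3(0°)/iPr(60°); CH2Cl(240°)/Cl(300°); CH2Cl(240°)/OCH3(180°) — 4 interactions.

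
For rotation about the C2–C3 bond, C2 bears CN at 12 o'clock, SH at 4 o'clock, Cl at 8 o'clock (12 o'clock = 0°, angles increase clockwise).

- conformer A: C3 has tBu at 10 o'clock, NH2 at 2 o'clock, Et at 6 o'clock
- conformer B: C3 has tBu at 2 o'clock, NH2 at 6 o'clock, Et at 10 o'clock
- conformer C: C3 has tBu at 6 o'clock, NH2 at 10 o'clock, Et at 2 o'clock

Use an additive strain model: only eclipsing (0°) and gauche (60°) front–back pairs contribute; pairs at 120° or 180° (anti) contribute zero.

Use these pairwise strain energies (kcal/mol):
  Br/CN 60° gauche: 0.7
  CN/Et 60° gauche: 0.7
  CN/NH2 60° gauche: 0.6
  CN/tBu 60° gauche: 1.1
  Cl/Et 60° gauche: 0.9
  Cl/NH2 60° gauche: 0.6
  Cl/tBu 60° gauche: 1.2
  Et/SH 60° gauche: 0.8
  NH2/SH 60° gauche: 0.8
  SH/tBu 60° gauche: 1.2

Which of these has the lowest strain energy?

C

A (staggered): CN(0°)/tBu(300°) gauche 1.1; CN(0°)/NH2(60°) gauche 0.6; SH(120°)/NH2(60°) gauche 0.8; SH(120°)/Et(180°) gauche 0.8; Cl(240°)/tBu(300°) gauche 1.2; Cl(240°)/Et(180°) gauche 0.9 → 5.4 kcal/mol.
B (staggered): CN(0°)/tBu(60°) gauche 1.1; CN(0°)/Et(300°) gauche 0.7; SH(120°)/tBu(60°) gauche 1.2; SH(120°)/NH2(180°) gauche 0.8; Cl(240°)/NH2(180°) gauche 0.6; Cl(240°)/Et(300°) gauche 0.9 → 5.3 kcal/mol.
C (staggered): CN(0°)/NH2(300°) gauche 0.6; CN(0°)/Et(60°) gauche 0.7; SH(120°)/tBu(180°) gauche 1.2; SH(120°)/Et(60°) gauche 0.8; Cl(240°)/tBu(180°) gauche 1.2; Cl(240°)/NH2(300°) gauche 0.6 → 5.1 kcal/mol.
C has the lowest total (5.1 kcal/mol).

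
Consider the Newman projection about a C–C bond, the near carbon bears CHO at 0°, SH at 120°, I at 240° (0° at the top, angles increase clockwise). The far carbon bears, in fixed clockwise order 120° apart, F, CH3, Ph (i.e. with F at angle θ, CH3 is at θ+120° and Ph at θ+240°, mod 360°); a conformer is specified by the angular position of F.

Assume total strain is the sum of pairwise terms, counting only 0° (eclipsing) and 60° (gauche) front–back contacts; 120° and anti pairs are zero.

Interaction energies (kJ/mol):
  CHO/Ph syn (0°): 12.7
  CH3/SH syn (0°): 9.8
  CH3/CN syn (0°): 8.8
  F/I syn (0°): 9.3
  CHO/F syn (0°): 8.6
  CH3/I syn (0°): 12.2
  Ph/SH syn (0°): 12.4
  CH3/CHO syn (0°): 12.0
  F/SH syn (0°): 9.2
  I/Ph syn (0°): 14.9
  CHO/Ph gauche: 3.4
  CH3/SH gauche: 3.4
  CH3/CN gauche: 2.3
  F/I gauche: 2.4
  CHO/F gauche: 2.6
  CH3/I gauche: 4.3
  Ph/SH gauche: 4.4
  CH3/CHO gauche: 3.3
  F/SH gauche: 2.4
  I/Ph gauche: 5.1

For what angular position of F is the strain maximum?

F at 0° (eclipsed): CHO(0°)/F(0°) eclipsed 8.6; SH(120°)/CH3(120°) eclipsed 9.8; I(240°)/Ph(240°) eclipsed 14.9 → 33.3 kJ/mol.
F at 60° (staggered): CHO(0°)/F(60°) gauche 2.6; CHO(0°)/Ph(300°) gauche 3.4; SH(120°)/F(60°) gauche 2.4; SH(120°)/CH3(180°) gauche 3.4; I(240°)/CH3(180°) gauche 4.3; I(240°)/Ph(300°) gauche 5.1 → 21.2 kJ/mol.
F at 120° (eclipsed): CHO(0°)/Ph(0°) eclipsed 12.7; SH(120°)/F(120°) eclipsed 9.2; I(240°)/CH3(240°) eclipsed 12.2 → 34.1 kJ/mol.
F at 180° (staggered): CHO(0°)/CH3(300°) gauche 3.3; CHO(0°)/Ph(60°) gauche 3.4; SH(120°)/F(180°) gauche 2.4; SH(120°)/Ph(60°) gauche 4.4; I(240°)/F(180°) gauche 2.4; I(240°)/CH3(300°) gauche 4.3 → 20.2 kJ/mol.
F at 240° (eclipsed): CHO(0°)/CH3(0°) eclipsed 12.0; SH(120°)/Ph(120°) eclipsed 12.4; I(240°)/F(240°) eclipsed 9.3 → 33.7 kJ/mol.
F at 300° (staggered): CHO(0°)/F(300°) gauche 2.6; CHO(0°)/CH3(60°) gauche 3.3; SH(120°)/CH3(60°) gauche 3.4; SH(120°)/Ph(180°) gauche 4.4; I(240°)/F(300°) gauche 2.4; I(240°)/Ph(180°) gauche 5.1 → 21.2 kJ/mol.
The maximum (34.1 kJ/mol) occurs with F at 120°.

120°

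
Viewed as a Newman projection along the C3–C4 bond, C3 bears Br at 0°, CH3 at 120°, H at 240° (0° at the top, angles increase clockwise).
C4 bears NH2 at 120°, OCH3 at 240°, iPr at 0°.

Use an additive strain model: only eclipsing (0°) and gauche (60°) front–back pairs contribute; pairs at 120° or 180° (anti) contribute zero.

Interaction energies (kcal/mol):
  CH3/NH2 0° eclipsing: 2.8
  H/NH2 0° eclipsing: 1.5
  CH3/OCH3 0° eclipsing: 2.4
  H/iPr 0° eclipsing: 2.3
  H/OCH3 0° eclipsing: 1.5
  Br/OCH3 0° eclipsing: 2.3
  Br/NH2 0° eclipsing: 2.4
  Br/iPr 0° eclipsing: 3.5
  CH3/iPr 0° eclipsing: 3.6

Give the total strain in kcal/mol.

7.8 kcal/mol

This conformer (eclipsed): Br–iPr eclipsed, CH3–NH2 eclipsed, H–OCH3 eclipsed; 3.5 + 2.8 + 1.5 = 7.8 kcal/mol.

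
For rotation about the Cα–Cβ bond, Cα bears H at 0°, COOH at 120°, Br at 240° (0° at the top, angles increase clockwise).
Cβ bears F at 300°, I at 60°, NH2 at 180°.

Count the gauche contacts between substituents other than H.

Non-H gauche pairs: COOH(120°)/I(60°); COOH(120°)/NH2(180°); Br(240°)/F(300°); Br(240°)/NH2(180°) — 4 interactions.

4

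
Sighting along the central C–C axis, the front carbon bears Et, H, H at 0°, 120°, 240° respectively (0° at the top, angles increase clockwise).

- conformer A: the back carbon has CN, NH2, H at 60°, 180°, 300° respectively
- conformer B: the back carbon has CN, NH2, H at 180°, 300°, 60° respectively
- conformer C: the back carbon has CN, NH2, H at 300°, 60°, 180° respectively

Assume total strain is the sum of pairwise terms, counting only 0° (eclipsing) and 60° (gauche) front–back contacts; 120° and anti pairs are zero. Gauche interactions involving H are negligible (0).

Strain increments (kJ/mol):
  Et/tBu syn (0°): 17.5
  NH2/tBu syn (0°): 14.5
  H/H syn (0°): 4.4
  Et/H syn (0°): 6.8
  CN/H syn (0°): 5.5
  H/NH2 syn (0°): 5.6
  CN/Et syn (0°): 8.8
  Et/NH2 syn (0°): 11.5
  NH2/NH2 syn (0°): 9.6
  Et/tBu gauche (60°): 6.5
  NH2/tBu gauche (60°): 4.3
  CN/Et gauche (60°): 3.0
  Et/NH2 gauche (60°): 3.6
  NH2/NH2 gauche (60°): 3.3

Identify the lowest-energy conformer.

A (staggered): Et(0°)/CN(60°) gauche 3.0 → 3.0 kJ/mol.
B (staggered): Et(0°)/NH2(300°) gauche 3.6 → 3.6 kJ/mol.
C (staggered): Et(0°)/CN(300°) gauche 3.0; Et(0°)/NH2(60°) gauche 3.6 → 6.6 kJ/mol.
A has the lowest total (3.0 kJ/mol).

A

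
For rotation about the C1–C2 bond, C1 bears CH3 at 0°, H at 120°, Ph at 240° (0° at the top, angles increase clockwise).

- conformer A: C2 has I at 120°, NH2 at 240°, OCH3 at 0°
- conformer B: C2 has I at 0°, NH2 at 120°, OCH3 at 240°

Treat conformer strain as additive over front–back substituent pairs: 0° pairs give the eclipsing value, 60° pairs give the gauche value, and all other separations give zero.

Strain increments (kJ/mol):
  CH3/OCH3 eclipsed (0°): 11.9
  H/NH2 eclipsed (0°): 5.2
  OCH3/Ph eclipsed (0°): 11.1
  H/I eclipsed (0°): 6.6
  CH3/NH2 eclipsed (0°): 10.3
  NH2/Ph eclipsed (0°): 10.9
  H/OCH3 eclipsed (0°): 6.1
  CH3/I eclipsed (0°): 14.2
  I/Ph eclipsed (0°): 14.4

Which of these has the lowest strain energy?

A

A (eclipsed): CH3–OCH3 eclipsed, H–I eclipsed, Ph–NH2 eclipsed; 11.9 + 6.6 + 10.9 = 29.4 kJ/mol.
B (eclipsed): CH3–I eclipsed, H–NH2 eclipsed, Ph–OCH3 eclipsed; 14.2 + 5.2 + 11.1 = 30.5 kJ/mol.
A has the lowest total (29.4 kJ/mol).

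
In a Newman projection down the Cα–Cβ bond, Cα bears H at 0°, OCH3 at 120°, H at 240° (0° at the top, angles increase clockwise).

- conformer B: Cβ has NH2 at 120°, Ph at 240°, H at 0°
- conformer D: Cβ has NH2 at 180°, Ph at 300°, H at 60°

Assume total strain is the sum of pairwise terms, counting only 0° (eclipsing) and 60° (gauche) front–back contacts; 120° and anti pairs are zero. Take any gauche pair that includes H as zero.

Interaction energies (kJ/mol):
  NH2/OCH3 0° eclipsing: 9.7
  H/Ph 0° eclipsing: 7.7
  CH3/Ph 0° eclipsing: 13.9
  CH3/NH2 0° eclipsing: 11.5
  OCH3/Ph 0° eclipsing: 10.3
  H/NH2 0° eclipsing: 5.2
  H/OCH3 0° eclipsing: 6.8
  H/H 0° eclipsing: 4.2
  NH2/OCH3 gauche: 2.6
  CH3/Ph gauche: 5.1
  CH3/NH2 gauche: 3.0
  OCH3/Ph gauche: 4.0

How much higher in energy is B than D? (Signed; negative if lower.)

+19.0 kJ/mol

B (eclipsed): H–H eclipsed, OCH3–NH2 eclipsed, H–Ph eclipsed; 4.2 + 9.7 + 7.7 = 21.6 kJ/mol.
D (staggered): OCH3–NH2 gauche; 2.6 = 2.6 kJ/mol.
E(B) − E(D) = 21.6 − 2.6 = +19.0 kJ/mol.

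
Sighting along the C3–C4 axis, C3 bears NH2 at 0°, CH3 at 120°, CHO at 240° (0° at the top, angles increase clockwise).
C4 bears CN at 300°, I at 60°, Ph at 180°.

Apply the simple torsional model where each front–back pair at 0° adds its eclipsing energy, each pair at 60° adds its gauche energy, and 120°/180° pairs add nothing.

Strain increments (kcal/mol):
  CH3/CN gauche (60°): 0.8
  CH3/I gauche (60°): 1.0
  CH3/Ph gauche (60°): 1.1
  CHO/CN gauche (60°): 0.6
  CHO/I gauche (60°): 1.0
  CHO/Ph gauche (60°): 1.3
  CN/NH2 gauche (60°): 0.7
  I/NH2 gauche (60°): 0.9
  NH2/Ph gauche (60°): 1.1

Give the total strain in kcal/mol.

5.6 kcal/mol

This conformer (staggered): NH2(0°)/CN(300°) gauche 0.7; NH2(0°)/I(60°) gauche 0.9; CH3(120°)/I(60°) gauche 1.0; CH3(120°)/Ph(180°) gauche 1.1; CHO(240°)/CN(300°) gauche 0.6; CHO(240°)/Ph(180°) gauche 1.3 → 5.6 kcal/mol.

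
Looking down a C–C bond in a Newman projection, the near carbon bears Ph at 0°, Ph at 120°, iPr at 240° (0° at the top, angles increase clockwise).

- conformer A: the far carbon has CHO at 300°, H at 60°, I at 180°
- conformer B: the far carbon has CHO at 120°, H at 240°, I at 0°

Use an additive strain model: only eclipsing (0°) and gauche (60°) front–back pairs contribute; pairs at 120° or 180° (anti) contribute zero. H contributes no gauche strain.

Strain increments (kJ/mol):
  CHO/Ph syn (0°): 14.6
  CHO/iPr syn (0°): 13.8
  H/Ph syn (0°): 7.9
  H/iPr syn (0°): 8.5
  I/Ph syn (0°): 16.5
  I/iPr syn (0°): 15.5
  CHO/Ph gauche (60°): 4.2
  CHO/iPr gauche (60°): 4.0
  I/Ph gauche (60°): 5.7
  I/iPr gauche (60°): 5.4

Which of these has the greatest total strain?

B

A (staggered): Ph–CHO gauche, Ph–I gauche, iPr–CHO gauche, iPr–I gauche; 4.2 + 5.7 + 4.0 + 5.4 = 19.3 kJ/mol.
B (eclipsed): Ph–I eclipsed, Ph–CHO eclipsed, iPr–H eclipsed; 16.5 + 14.6 + 8.5 = 39.6 kJ/mol.
B has the highest total (39.6 kJ/mol).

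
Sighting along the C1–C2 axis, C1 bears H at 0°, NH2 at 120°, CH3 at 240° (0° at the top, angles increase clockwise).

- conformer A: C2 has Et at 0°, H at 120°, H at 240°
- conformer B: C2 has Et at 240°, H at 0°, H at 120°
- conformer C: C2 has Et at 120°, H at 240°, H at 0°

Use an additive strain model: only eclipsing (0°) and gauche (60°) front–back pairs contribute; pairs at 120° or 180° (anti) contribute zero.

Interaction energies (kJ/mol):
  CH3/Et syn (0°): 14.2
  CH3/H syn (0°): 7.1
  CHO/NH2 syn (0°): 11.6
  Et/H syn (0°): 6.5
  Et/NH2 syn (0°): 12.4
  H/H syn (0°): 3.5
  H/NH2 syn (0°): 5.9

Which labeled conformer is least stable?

A (eclipsed): H–Et eclipsed, NH2–H eclipsed, CH3–H eclipsed; 6.5 + 5.9 + 7.1 = 19.5 kJ/mol.
B (eclipsed): H–H eclipsed, NH2–H eclipsed, CH3–Et eclipsed; 3.5 + 5.9 + 14.2 = 23.6 kJ/mol.
C (eclipsed): H–H eclipsed, NH2–Et eclipsed, CH3–H eclipsed; 3.5 + 12.4 + 7.1 = 23.0 kJ/mol.
B has the highest total (23.6 kJ/mol).

B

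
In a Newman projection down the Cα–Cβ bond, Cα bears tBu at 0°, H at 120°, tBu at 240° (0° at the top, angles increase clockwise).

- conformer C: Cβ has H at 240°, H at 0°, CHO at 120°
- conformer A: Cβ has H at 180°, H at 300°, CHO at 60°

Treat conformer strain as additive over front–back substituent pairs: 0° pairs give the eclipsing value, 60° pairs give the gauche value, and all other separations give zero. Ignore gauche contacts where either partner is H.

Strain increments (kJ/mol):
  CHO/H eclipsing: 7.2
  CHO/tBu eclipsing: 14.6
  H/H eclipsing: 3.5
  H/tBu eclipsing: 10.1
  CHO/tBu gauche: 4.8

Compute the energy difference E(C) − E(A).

+22.6 kJ/mol

C (eclipsed): tBu–H eclipsed, H–CHO eclipsed, tBu–H eclipsed; 10.1 + 7.2 + 10.1 = 27.4 kJ/mol.
A (staggered): tBu–CHO gauche; 4.8 = 4.8 kJ/mol.
E(C) − E(A) = 27.4 − 4.8 = +22.6 kJ/mol.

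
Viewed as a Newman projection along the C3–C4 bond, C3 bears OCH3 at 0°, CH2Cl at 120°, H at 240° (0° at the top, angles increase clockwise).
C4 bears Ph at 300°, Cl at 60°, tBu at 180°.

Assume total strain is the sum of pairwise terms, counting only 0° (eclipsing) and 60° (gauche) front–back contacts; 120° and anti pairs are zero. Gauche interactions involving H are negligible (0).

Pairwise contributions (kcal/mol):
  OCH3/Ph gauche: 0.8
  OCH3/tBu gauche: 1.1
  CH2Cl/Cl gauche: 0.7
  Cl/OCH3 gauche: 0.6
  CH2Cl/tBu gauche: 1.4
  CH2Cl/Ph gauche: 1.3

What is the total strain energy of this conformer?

This conformer (staggered): OCH3(0°)/Ph(300°) gauche 0.8; OCH3(0°)/Cl(60°) gauche 0.6; CH2Cl(120°)/Cl(60°) gauche 0.7; CH2Cl(120°)/tBu(180°) gauche 1.4 → 3.5 kcal/mol.

3.5 kcal/mol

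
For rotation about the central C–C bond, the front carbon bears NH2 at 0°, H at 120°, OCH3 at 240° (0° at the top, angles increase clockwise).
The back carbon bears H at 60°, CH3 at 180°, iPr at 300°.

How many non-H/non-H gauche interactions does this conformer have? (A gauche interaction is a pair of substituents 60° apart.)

3

Non-H gauche pairs: NH2(0°)/iPr(300°); OCH3(240°)/CH3(180°); OCH3(240°)/iPr(300°) — 3 interactions.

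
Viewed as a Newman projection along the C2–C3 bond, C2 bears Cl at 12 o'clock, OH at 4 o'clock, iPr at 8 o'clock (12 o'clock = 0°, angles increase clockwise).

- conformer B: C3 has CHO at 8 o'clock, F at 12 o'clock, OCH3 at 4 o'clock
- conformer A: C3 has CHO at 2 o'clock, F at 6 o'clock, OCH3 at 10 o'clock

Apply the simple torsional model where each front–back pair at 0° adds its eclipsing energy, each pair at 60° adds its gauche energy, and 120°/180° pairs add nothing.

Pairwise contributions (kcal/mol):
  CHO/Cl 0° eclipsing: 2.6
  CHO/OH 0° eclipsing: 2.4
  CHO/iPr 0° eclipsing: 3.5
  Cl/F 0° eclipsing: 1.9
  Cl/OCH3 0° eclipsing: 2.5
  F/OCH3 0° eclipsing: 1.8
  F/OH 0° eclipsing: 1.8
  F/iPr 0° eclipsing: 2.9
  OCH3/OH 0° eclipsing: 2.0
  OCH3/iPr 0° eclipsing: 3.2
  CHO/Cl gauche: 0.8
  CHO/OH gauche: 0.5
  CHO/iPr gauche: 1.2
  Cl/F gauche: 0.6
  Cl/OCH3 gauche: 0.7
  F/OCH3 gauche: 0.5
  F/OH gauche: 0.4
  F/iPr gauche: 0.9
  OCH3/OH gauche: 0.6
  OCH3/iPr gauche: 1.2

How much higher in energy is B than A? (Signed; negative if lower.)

B (eclipsed): Cl–F eclipsed, OH–OCH3 eclipsed, iPr–CHO eclipsed; 1.9 + 2.0 + 3.5 = 7.4 kcal/mol.
A (staggered): Cl–CHO gauche, Cl–OCH3 gauche, OH–CHO gauche, OH–F gauche, iPr–F gauche, iPr–OCH3 gauche; 0.8 + 0.7 + 0.5 + 0.4 + 0.9 + 1.2 = 4.5 kcal/mol.
E(B) − E(A) = 7.4 − 4.5 = +2.9 kcal/mol.

+2.9 kcal/mol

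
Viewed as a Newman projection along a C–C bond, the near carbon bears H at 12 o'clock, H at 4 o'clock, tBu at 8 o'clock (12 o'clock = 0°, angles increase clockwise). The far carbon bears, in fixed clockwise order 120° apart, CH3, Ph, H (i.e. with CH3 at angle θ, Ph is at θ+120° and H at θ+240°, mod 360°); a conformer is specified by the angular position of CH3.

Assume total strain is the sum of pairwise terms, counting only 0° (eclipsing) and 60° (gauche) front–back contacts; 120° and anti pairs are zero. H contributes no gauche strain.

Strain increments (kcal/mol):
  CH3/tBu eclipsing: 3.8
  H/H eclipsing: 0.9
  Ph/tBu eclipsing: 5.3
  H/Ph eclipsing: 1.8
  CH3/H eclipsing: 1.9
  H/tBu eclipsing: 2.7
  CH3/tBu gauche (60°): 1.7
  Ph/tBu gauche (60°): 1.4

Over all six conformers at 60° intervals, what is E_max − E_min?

6.7 kcal/mol

CH3 at 0° is eclipsed. H at 0° is eclipsed with CH3 at 0° (1.9); H at 120° is eclipsed with Ph at 120° (1.8); tBu at 240° is eclipsed with H at 240° (2.7). Total 6.4 kcal/mol.
CH3 at 60° is staggered. tBu at 240° is gauche with Ph at 180° (1.4). Total 1.4 kcal/mol.
CH3 at 120° is eclipsed. H at 0° is eclipsed with H at 0° (0.9); H at 120° is eclipsed with CH3 at 120° (1.9); tBu at 240° is eclipsed with Ph at 240° (5.3). Total 8.1 kcal/mol.
CH3 at 180° is staggered. tBu at 240° is gauche with CH3 at 180° (1.7); tBu at 240° is gauche with Ph at 300° (1.4). Total 3.1 kcal/mol.
CH3 at 240° is eclipsed. H at 0° is eclipsed with Ph at 0° (1.8); H at 120° is eclipsed with H at 120° (0.9); tBu at 240° is eclipsed with CH3 at 240° (3.8). Total 6.5 kcal/mol.
CH3 at 300° is staggered. tBu at 240° is gauche with CH3 at 300° (1.7). Total 1.7 kcal/mol.
Max at 120° (8.1 kcal/mol), min at 60° (1.4 kcal/mol); barrier = 6.7 kcal/mol.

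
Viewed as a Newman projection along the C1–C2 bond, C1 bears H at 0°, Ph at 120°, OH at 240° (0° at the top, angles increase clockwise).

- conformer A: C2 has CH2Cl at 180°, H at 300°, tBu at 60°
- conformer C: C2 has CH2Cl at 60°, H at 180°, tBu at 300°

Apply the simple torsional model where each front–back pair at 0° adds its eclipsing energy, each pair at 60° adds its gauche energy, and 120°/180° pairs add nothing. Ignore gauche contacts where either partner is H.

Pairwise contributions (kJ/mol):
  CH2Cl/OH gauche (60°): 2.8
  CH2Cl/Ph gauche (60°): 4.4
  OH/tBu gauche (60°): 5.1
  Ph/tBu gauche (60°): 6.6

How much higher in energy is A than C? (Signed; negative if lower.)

+4.3 kJ/mol

A (staggered): Ph(120°)/CH2Cl(180°) gauche 4.4; Ph(120°)/tBu(60°) gauche 6.6; OH(240°)/CH2Cl(180°) gauche 2.8 → 13.8 kJ/mol.
C (staggered): Ph(120°)/CH2Cl(60°) gauche 4.4; OH(240°)/tBu(300°) gauche 5.1 → 9.5 kJ/mol.
E(A) − E(C) = 13.8 − 9.5 = +4.3 kJ/mol.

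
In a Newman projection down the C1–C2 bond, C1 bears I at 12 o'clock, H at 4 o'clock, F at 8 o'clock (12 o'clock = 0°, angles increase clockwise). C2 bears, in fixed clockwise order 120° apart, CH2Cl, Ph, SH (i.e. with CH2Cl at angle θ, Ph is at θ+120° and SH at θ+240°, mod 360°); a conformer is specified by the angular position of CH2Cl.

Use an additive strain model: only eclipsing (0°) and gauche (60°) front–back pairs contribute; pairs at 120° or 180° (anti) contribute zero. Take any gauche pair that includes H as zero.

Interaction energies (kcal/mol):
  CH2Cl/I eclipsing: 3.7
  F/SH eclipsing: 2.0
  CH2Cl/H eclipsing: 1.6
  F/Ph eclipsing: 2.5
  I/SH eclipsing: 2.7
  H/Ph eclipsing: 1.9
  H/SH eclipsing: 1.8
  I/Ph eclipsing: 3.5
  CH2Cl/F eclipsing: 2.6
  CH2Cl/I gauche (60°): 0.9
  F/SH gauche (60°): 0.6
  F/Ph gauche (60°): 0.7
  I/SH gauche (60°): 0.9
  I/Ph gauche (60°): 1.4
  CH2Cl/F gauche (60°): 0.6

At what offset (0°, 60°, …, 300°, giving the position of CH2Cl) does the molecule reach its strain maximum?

CH2Cl at 0° (eclipsed): I(0°)/CH2Cl(0°) eclipsed 3.7; H(120°)/Ph(120°) eclipsed 1.9; F(240°)/SH(240°) eclipsed 2.0 → 7.6 kcal/mol.
CH2Cl at 60° (staggered): I(0°)/CH2Cl(60°) gauche 0.9; I(0°)/SH(300°) gauche 0.9; F(240°)/Ph(180°) gauche 0.7; F(240°)/SH(300°) gauche 0.6 → 3.1 kcal/mol.
CH2Cl at 120° (eclipsed): I(0°)/SH(0°) eclipsed 2.7; H(120°)/CH2Cl(120°) eclipsed 1.6; F(240°)/Ph(240°) eclipsed 2.5 → 6.8 kcal/mol.
CH2Cl at 180° (staggered): I(0°)/Ph(300°) gauche 1.4; I(0°)/SH(60°) gauche 0.9; F(240°)/CH2Cl(180°) gauche 0.6; F(240°)/Ph(300°) gauche 0.7 → 3.6 kcal/mol.
CH2Cl at 240° (eclipsed): I(0°)/Ph(0°) eclipsed 3.5; H(120°)/SH(120°) eclipsed 1.8; F(240°)/CH2Cl(240°) eclipsed 2.6 → 7.9 kcal/mol.
CH2Cl at 300° (staggered): I(0°)/CH2Cl(300°) gauche 0.9; I(0°)/Ph(60°) gauche 1.4; F(240°)/CH2Cl(300°) gauche 0.6; F(240°)/SH(180°) gauche 0.6 → 3.5 kcal/mol.
The maximum (7.9 kcal/mol) occurs with CH2Cl at 240°.

240°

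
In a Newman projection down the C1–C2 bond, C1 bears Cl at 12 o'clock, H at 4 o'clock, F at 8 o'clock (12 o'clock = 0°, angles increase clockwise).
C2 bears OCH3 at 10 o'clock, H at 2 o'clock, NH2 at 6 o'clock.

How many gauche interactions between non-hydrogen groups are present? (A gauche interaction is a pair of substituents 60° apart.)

Non-H gauche pairs: Cl(0°)/OCH3(300°); F(240°)/OCH3(300°); F(240°)/NH2(180°) — 3 interactions.

3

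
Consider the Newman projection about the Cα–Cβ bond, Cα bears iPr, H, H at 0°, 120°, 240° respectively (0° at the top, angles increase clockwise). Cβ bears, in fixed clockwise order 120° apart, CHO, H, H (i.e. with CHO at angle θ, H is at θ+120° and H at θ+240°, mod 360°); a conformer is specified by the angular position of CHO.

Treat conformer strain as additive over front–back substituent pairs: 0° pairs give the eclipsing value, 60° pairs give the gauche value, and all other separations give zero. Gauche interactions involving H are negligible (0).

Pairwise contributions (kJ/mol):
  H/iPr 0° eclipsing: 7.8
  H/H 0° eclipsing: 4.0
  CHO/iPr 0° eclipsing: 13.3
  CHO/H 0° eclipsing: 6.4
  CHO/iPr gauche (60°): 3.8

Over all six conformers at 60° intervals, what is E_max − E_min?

CHO at 0° (eclipsed): iPr(0°)/CHO(0°) eclipsed 13.3; H(120°)/H(120°) eclipsed 4.0; H(240°)/H(240°) eclipsed 4.0 → 21.3 kJ/mol.
CHO at 60° (staggered): iPr(0°)/CHO(60°) gauche 3.8 → 3.8 kJ/mol.
CHO at 120° (eclipsed): iPr(0°)/H(0°) eclipsed 7.8; H(120°)/CHO(120°) eclipsed 6.4; H(240°)/H(240°) eclipsed 4.0 → 18.2 kJ/mol.
CHO at 180° (staggered): no non-H gauche contacts → 0.0 kJ/mol.
CHO at 240° (eclipsed): iPr(0°)/H(0°) eclipsed 7.8; H(120°)/H(120°) eclipsed 4.0; H(240°)/CHO(240°) eclipsed 6.4 → 18.2 kJ/mol.
CHO at 300° (staggered): iPr(0°)/CHO(300°) gauche 3.8 → 3.8 kJ/mol.
Max at 0° (21.3 kJ/mol), min at 180° (0.0 kJ/mol); barrier = 21.3 kJ/mol.

21.3 kJ/mol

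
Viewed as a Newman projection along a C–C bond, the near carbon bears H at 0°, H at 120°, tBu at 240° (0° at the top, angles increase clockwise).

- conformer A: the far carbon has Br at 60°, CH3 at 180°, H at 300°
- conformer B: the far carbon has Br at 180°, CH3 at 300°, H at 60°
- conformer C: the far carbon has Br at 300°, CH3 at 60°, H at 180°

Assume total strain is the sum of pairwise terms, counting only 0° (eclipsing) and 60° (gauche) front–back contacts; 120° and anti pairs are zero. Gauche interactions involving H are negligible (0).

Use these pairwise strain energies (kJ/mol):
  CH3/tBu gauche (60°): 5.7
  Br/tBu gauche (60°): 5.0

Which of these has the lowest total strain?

C

A (staggered): tBu–CH3 gauche; 5.7 = 5.7 kJ/mol.
B (staggered): tBu–Br gauche, tBu–CH3 gauche; 5.0 + 5.7 = 10.7 kJ/mol.
C (staggered): tBu–Br gauche; 5.0 = 5.0 kJ/mol.
C has the lowest total (5.0 kJ/mol).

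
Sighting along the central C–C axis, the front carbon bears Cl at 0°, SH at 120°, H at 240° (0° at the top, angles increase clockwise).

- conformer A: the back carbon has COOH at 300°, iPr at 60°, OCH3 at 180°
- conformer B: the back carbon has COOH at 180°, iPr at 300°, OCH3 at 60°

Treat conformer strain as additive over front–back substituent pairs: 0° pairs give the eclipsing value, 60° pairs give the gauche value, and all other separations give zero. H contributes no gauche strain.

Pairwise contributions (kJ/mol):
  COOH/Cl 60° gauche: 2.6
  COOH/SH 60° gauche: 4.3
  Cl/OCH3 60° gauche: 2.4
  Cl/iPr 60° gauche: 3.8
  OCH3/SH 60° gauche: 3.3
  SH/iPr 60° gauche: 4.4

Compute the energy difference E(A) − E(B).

+0.3 kJ/mol

A (staggered): Cl(0°)/COOH(300°) gauche 2.6; Cl(0°)/iPr(60°) gauche 3.8; SH(120°)/iPr(60°) gauche 4.4; SH(120°)/OCH3(180°) gauche 3.3 → 14.1 kJ/mol.
B (staggered): Cl(0°)/iPr(300°) gauche 3.8; Cl(0°)/OCH3(60°) gauche 2.4; SH(120°)/COOH(180°) gauche 4.3; SH(120°)/OCH3(60°) gauche 3.3 → 13.8 kJ/mol.
E(A) − E(B) = 14.1 − 13.8 = +0.3 kJ/mol.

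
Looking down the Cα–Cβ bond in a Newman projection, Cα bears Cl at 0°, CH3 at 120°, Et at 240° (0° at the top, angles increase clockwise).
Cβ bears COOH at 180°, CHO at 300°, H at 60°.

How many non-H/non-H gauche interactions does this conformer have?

Non-H gauche pairs: Cl(0°)/CHO(300°); CH3(120°)/COOH(180°); Et(240°)/COOH(180°); Et(240°)/CHO(300°) — 4 interactions.

4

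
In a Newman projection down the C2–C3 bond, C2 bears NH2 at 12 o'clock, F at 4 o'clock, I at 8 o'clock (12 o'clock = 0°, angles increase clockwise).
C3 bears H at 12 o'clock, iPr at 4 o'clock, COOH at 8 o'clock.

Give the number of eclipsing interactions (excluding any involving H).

Non-H eclipsing pairs: F(120°)/iPr(120°); I(240°)/COOH(240°) — 2 interactions.

2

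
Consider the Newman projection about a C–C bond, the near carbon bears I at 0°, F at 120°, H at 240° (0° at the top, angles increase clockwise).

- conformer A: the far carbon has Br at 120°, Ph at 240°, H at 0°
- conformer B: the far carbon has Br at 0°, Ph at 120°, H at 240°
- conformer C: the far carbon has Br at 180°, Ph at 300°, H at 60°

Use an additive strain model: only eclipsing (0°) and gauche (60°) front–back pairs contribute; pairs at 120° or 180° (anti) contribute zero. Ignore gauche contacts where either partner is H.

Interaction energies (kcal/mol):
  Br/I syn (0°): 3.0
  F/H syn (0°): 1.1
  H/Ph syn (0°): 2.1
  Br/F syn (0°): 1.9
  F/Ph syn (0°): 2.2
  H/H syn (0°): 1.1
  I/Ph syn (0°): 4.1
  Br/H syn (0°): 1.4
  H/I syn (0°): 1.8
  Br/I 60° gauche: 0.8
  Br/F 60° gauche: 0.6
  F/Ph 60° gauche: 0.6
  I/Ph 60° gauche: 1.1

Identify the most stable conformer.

A (eclipsed): I(0°)/H(0°) eclipsed 1.8; F(120°)/Br(120°) eclipsed 1.9; H(240°)/Ph(240°) eclipsed 2.1 → 5.8 kcal/mol.
B (eclipsed): I(0°)/Br(0°) eclipsed 3.0; F(120°)/Ph(120°) eclipsed 2.2; H(240°)/H(240°) eclipsed 1.1 → 6.3 kcal/mol.
C (staggered): I(0°)/Ph(300°) gauche 1.1; F(120°)/Br(180°) gauche 0.6 → 1.7 kcal/mol.
C has the lowest total (1.7 kcal/mol).

C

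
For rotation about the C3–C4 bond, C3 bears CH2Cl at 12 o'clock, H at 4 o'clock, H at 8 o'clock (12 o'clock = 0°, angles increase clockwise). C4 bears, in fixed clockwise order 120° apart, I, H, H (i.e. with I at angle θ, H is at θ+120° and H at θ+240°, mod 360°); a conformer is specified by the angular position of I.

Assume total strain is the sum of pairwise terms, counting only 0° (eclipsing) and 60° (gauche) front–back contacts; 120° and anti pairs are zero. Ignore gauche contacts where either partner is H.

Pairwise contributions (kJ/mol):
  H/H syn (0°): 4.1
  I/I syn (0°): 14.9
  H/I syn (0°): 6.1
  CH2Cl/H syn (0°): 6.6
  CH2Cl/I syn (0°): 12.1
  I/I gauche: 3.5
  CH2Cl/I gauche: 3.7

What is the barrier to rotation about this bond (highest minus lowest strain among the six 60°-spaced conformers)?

I at 0° (eclipsed): CH2Cl–I eclipsed, H–H eclipsed, H–H eclipsed; 12.1 + 4.1 + 4.1 = 20.3 kJ/mol.
I at 60° (staggered): CH2Cl–I gauche; 3.7 = 3.7 kJ/mol.
I at 120° (eclipsed): CH2Cl–H eclipsed, H–I eclipsed, H–H eclipsed; 6.6 + 6.1 + 4.1 = 16.8 kJ/mol.
I at 180° (staggered): no non-H gauche contacts → 0.0 kJ/mol.
I at 240° (eclipsed): CH2Cl–H eclipsed, H–H eclipsed, H–I eclipsed; 6.6 + 4.1 + 6.1 = 16.8 kJ/mol.
I at 300° (staggered): CH2Cl–I gauche; 3.7 = 3.7 kJ/mol.
Max at 0° (20.3 kJ/mol), min at 180° (0.0 kJ/mol); barrier = 20.3 kJ/mol.

20.3 kJ/mol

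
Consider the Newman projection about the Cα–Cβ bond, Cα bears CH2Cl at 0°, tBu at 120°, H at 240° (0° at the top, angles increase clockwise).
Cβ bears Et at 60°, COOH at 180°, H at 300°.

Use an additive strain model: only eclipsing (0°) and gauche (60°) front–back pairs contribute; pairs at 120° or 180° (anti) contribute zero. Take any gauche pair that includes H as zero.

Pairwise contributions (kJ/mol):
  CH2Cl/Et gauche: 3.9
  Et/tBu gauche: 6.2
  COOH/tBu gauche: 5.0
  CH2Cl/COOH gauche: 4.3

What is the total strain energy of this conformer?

This conformer (staggered): CH2Cl(0°)/Et(60°) gauche 3.9; tBu(120°)/Et(60°) gauche 6.2; tBu(120°)/COOH(180°) gauche 5.0 → 15.1 kJ/mol.

15.1 kJ/mol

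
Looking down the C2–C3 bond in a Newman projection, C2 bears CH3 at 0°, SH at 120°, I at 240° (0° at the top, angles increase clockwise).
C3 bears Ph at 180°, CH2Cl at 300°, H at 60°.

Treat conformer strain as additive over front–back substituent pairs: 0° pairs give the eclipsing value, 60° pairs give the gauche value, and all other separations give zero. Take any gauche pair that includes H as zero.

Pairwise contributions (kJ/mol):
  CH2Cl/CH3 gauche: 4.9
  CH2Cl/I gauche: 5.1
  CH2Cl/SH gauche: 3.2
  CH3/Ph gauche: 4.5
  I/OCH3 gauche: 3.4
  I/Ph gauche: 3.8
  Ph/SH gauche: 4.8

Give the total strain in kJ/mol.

18.6 kJ/mol

This conformer is staggered. CH3 at 0° is gauche with CH2Cl at 300° (4.9); SH at 120° is gauche with Ph at 180° (4.8); I at 240° is gauche with Ph at 180° (3.8); I at 240° is gauche with CH2Cl at 300° (5.1). Total 18.6 kJ/mol.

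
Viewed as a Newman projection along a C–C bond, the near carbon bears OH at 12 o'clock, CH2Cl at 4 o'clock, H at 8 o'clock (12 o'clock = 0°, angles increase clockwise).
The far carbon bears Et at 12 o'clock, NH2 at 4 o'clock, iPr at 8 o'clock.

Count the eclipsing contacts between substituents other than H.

2

Non-H eclipsing pairs: OH(0°)/Et(0°); CH2Cl(120°)/NH2(120°) — 2 interactions.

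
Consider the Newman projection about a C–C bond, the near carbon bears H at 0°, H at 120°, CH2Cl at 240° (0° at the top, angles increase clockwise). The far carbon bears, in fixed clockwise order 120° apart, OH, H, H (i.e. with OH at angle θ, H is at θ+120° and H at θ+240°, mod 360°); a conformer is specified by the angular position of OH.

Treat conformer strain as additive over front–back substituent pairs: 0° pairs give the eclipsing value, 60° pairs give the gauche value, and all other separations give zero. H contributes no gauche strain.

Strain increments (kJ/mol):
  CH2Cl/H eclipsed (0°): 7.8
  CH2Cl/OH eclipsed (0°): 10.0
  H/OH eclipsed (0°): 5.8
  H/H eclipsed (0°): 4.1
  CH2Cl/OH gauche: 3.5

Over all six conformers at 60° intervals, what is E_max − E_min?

18.2 kJ/mol

OH at 0° (eclipsed): H–OH eclipsed, H–H eclipsed, CH2Cl–H eclipsed; 5.8 + 4.1 + 7.8 = 17.7 kJ/mol.
OH at 60° (staggered): no non-H gauche contacts → 0.0 kJ/mol.
OH at 120° (eclipsed): H–H eclipsed, H–OH eclipsed, CH2Cl–H eclipsed; 4.1 + 5.8 + 7.8 = 17.7 kJ/mol.
OH at 180° (staggered): CH2Cl–OH gauche; 3.5 = 3.5 kJ/mol.
OH at 240° (eclipsed): H–H eclipsed, H–H eclipsed, CH2Cl–OH eclipsed; 4.1 + 4.1 + 10.0 = 18.2 kJ/mol.
OH at 300° (staggered): CH2Cl–OH gauche; 3.5 = 3.5 kJ/mol.
Max at 240° (18.2 kJ/mol), min at 60° (0.0 kJ/mol); barrier = 18.2 kJ/mol.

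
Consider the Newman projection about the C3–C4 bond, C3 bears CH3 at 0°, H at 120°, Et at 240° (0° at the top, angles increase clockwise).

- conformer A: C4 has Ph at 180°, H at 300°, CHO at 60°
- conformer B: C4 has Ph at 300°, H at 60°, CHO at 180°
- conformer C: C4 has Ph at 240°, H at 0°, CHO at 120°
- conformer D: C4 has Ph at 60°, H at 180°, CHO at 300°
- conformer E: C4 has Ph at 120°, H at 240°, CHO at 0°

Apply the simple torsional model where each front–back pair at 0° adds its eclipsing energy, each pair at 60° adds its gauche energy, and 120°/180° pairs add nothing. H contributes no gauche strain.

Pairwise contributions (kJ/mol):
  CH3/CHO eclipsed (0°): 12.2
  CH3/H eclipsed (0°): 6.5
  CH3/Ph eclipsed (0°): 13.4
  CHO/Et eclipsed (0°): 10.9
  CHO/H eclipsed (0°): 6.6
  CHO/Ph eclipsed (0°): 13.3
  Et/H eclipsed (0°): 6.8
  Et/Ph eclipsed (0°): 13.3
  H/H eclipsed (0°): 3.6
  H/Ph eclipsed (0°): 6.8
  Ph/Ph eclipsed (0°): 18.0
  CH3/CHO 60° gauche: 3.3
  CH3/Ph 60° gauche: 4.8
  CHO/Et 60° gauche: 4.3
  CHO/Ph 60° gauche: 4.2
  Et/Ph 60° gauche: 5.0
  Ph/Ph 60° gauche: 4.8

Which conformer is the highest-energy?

A is staggered. CH3 at 0° is gauche with CHO at 60° (3.3); Et at 240° is gauche with Ph at 180° (5.0). Total 8.3 kJ/mol.
B is staggered. CH3 at 0° is gauche with Ph at 300° (4.8); Et at 240° is gauche with Ph at 300° (5.0); Et at 240° is gauche with CHO at 180° (4.3). Total 14.1 kJ/mol.
C is eclipsed. CH3 at 0° is eclipsed with H at 0° (6.5); H at 120° is eclipsed with CHO at 120° (6.6); Et at 240° is eclipsed with Ph at 240° (13.3). Total 26.4 kJ/mol.
D is staggered. CH3 at 0° is gauche with Ph at 60° (4.8); CH3 at 0° is gauche with CHO at 300° (3.3); Et at 240° is gauche with CHO at 300° (4.3). Total 12.4 kJ/mol.
E is eclipsed. CH3 at 0° is eclipsed with CHO at 0° (12.2); H at 120° is eclipsed with Ph at 120° (6.8); Et at 240° is eclipsed with H at 240° (6.8). Total 25.8 kJ/mol.
C has the highest total (26.4 kJ/mol).

C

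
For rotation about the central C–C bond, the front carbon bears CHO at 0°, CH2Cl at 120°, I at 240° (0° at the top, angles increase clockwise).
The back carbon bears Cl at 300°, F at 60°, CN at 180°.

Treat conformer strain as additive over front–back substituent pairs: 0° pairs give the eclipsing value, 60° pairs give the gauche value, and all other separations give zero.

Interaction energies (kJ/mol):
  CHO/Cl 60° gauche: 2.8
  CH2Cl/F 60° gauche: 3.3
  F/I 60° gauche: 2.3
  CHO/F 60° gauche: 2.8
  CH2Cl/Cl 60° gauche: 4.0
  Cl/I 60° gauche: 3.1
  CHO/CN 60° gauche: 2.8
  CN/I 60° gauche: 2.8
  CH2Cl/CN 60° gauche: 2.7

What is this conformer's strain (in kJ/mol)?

This conformer (staggered): CHO–Cl gauche, CHO–F gauche, CH2Cl–F gauche, CH2Cl–CN gauche, I–Cl gauche, I–CN gauche; 2.8 + 2.8 + 3.3 + 2.7 + 3.1 + 2.8 = 17.5 kJ/mol.

17.5 kJ/mol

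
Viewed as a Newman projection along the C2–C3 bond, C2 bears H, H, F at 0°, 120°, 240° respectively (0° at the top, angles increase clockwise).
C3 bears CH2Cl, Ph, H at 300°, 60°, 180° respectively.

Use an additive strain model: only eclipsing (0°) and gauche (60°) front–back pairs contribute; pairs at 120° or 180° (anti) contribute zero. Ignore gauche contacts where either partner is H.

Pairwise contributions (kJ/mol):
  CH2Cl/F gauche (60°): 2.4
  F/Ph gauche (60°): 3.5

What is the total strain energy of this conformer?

2.4 kJ/mol

This conformer (staggered): F–CH2Cl gauche; 2.4 = 2.4 kJ/mol.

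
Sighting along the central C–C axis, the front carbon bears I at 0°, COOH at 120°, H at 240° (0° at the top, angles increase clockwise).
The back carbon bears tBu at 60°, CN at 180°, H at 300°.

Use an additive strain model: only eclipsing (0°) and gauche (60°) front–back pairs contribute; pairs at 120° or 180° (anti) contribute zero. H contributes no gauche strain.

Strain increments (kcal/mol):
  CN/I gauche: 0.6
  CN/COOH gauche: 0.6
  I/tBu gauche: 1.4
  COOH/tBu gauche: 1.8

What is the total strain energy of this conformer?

3.8 kcal/mol

This conformer (staggered): I(0°)/tBu(60°) gauche 1.4; COOH(120°)/tBu(60°) gauche 1.8; COOH(120°)/CN(180°) gauche 0.6 → 3.8 kcal/mol.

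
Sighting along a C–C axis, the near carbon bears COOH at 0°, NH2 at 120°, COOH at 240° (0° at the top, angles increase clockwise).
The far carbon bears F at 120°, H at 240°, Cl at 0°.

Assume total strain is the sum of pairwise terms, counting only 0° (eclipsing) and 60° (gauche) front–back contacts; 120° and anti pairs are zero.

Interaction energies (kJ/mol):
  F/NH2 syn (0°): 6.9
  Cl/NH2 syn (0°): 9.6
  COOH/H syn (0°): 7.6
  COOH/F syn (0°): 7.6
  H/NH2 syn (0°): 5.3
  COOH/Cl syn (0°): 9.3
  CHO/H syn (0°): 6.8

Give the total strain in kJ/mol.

This conformer is eclipsed. COOH at 0° is eclipsed with Cl at 0° (9.3); NH2 at 120° is eclipsed with F at 120° (6.9); COOH at 240° is eclipsed with H at 240° (7.6). Total 23.8 kJ/mol.

23.8 kJ/mol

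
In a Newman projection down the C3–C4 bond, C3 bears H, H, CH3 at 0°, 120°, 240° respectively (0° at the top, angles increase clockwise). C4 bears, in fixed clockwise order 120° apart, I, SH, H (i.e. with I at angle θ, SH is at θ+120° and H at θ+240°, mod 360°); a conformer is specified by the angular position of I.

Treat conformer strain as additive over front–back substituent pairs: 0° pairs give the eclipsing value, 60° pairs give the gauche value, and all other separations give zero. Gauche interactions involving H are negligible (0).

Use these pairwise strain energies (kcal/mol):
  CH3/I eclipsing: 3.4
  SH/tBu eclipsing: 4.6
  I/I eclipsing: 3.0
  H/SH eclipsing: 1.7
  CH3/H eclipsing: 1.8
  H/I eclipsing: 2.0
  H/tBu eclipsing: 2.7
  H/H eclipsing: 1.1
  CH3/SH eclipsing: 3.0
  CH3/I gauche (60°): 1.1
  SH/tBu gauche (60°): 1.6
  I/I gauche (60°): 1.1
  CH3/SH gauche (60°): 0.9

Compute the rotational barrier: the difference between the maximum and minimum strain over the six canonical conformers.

5.3 kcal/mol

I at 0° (eclipsed): H–I eclipsed, H–SH eclipsed, CH3–H eclipsed; 2.0 + 1.7 + 1.8 = 5.5 kcal/mol.
I at 60° (staggered): CH3–SH gauche; 0.9 = 0.9 kcal/mol.
I at 120° (eclipsed): H–H eclipsed, H–I eclipsed, CH3–SH eclipsed; 1.1 + 2.0 + 3.0 = 6.1 kcal/mol.
I at 180° (staggered): CH3–I gauche, CH3–SH gauche; 1.1 + 0.9 = 2.0 kcal/mol.
I at 240° (eclipsed): H–SH eclipsed, H–H eclipsed, CH3–I eclipsed; 1.7 + 1.1 + 3.4 = 6.2 kcal/mol.
I at 300° (staggered): CH3–I gauche; 1.1 = 1.1 kcal/mol.
Max at 240° (6.2 kcal/mol), min at 60° (0.9 kcal/mol); barrier = 5.3 kcal/mol.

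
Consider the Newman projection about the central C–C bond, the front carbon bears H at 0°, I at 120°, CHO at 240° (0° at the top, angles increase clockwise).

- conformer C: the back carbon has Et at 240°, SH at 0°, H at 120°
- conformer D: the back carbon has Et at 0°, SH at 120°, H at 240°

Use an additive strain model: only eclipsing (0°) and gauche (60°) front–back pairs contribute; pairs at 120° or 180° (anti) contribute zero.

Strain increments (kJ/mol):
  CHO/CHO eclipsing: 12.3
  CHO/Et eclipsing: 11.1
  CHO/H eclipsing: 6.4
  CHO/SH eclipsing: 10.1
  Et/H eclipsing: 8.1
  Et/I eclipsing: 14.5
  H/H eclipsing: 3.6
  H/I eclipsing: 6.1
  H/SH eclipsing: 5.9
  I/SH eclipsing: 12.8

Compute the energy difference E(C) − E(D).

C is eclipsed. H at 0° is eclipsed with SH at 0° (5.9); I at 120° is eclipsed with H at 120° (6.1); CHO at 240° is eclipsed with Et at 240° (11.1). Total 23.1 kJ/mol.
D is eclipsed. H at 0° is eclipsed with Et at 0° (8.1); I at 120° is eclipsed with SH at 120° (12.8); CHO at 240° is eclipsed with H at 240° (6.4). Total 27.3 kJ/mol.
E(C) − E(D) = 23.1 − 27.3 = -4.2 kJ/mol.

-4.2 kJ/mol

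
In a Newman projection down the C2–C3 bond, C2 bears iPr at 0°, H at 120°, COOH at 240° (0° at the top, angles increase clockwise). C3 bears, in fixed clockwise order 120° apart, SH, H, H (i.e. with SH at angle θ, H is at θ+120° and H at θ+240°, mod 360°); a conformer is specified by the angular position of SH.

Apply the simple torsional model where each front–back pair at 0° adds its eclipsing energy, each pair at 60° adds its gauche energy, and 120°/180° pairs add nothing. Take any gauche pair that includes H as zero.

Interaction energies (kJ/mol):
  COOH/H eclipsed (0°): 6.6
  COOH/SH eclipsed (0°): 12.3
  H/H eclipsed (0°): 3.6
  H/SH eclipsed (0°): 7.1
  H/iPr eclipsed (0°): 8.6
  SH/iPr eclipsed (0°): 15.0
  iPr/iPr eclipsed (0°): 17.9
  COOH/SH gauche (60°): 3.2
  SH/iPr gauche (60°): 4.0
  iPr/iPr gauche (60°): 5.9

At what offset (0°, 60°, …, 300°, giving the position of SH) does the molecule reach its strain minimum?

180°

SH at 0° (eclipsed): iPr(0°)/SH(0°) eclipsed 15.0; H(120°)/H(120°) eclipsed 3.6; COOH(240°)/H(240°) eclipsed 6.6 → 25.2 kJ/mol.
SH at 60° (staggered): iPr(0°)/SH(60°) gauche 4.0 → 4.0 kJ/mol.
SH at 120° (eclipsed): iPr(0°)/H(0°) eclipsed 8.6; H(120°)/SH(120°) eclipsed 7.1; COOH(240°)/H(240°) eclipsed 6.6 → 22.3 kJ/mol.
SH at 180° (staggered): COOH(240°)/SH(180°) gauche 3.2 → 3.2 kJ/mol.
SH at 240° (eclipsed): iPr(0°)/H(0°) eclipsed 8.6; H(120°)/H(120°) eclipsed 3.6; COOH(240°)/SH(240°) eclipsed 12.3 → 24.5 kJ/mol.
SH at 300° (staggered): iPr(0°)/SH(300°) gauche 4.0; COOH(240°)/SH(300°) gauche 3.2 → 7.2 kJ/mol.
The minimum (3.2 kJ/mol) occurs with SH at 180°.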